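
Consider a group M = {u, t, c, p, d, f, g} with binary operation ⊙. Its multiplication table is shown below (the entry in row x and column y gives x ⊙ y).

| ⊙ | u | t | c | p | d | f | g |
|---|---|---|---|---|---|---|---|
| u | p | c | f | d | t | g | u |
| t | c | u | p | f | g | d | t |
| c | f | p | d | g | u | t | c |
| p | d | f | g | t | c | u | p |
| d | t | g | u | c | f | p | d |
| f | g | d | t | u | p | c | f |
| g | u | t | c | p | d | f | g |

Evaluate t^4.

t^1 = t
t^2 = t ⊙ t = u
t^3 = u ⊙ t = c
t^4 = c ⊙ t = p

p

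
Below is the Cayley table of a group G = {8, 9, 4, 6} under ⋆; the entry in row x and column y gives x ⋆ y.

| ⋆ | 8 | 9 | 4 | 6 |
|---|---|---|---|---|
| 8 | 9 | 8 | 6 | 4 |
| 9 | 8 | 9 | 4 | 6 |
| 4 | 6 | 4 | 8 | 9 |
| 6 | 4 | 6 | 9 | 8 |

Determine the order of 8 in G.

The identity element is 9 (its row matches the header).
8^1 = 8
8^2 = 8 ⋆ 8 = 9
The first power of 8 equal to the identity is 8^2, so ord(8) = 2.

2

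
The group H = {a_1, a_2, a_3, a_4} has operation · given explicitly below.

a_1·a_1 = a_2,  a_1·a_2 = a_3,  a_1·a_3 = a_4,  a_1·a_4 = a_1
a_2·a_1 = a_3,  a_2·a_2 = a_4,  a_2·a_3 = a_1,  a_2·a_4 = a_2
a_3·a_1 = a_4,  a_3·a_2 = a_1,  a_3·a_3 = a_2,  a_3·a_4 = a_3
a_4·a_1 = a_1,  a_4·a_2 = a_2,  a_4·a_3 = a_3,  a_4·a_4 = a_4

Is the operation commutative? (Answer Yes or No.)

Check whether the table is symmetric across its main diagonal.
Every entry (row x, col y) equals the entry (row y, col x), so H is abelian.

Yes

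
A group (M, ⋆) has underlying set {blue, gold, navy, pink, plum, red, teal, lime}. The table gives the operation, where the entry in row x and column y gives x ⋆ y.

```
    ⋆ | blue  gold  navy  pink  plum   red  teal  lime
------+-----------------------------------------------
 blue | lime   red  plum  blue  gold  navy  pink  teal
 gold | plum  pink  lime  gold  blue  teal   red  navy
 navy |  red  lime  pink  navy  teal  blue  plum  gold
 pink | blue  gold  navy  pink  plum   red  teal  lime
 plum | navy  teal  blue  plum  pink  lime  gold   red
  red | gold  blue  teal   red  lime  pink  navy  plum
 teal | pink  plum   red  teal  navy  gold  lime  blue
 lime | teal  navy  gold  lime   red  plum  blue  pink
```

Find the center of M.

An element z is central iff its row equals its column in the table.
For blue: blue ⋆ plum = gold ≠ navy = plum ⋆ blue, so blue ∉ Z.
Checking each element this way leaves Z(M) = {lime, pink}.

{lime, pink}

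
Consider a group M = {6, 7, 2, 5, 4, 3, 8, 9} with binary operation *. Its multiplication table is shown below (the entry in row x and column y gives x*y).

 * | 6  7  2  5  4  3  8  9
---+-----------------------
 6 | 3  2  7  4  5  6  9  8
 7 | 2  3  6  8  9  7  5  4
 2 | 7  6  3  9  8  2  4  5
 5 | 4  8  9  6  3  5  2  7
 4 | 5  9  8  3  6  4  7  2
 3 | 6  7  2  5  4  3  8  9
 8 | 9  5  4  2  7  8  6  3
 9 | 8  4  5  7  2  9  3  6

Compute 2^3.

2^1 = 2
2^2 = 2*2 = 3
2^3 = 3*2 = 2

2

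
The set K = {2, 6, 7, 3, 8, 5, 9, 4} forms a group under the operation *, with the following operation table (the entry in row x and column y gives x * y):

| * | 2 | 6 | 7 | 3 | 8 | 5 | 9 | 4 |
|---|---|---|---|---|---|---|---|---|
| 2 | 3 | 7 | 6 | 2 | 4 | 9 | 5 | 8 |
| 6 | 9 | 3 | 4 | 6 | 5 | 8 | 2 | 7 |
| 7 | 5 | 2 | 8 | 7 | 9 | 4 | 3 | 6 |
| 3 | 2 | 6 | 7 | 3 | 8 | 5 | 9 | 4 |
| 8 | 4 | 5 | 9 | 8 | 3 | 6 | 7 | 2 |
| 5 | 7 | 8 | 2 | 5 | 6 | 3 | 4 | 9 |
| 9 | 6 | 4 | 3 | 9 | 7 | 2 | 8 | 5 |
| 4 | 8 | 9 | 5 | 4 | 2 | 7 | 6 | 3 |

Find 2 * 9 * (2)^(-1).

7

The identity is 3. In row 2, the entry 3 sits in column 2, so 2^(-1) = 2.
2 * 9 = 5
5 * 2 = 7
(Structurally, K here is isomorphic to the dihedral group D_4.)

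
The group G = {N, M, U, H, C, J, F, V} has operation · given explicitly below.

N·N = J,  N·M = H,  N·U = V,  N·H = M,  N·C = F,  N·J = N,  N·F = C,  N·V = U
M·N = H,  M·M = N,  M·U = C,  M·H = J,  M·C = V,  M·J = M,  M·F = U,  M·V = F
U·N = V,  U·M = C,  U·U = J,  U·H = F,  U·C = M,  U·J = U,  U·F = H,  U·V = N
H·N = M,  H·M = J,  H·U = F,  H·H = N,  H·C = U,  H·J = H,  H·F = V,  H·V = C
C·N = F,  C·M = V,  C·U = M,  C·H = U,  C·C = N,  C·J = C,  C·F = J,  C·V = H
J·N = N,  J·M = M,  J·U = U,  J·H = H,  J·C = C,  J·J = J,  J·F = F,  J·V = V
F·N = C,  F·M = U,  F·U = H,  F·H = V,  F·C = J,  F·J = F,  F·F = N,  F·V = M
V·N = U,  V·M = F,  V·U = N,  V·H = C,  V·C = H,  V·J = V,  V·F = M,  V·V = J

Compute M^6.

M^1 = M
M^2 = M·M = N
M^3 = N·M = H
M^4 = H·M = J
M^5 = J·M = M
M^6 = M·M = N

N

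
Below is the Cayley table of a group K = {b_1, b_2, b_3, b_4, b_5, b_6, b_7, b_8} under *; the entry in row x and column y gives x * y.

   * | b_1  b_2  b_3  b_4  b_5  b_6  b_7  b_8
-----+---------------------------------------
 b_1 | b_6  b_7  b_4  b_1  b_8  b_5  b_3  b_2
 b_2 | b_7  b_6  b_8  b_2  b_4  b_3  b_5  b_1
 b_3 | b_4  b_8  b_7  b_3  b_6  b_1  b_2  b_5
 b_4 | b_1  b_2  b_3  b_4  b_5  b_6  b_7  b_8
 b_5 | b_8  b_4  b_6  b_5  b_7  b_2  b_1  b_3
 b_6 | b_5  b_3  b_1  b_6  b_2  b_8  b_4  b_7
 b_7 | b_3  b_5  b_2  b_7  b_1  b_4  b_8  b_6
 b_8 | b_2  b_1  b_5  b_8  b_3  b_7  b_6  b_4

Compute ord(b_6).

4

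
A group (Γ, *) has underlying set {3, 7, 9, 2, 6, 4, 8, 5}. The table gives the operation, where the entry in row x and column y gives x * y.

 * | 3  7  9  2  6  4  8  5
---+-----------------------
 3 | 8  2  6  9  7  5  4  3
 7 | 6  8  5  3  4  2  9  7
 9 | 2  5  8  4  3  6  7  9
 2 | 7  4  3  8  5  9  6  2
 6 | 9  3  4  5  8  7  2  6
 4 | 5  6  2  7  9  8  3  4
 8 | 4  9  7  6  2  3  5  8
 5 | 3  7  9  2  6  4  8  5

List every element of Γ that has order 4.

{2, 3, 4, 6, 7, 9}

Identity is 5. Compute the order of each non-identity element by repeated multiplication:
  3: 3 → 8 → 4 → 5  (order 4)
  7: 7 → 8 → 9 → 5  (order 4)
  9: 9 → 8 → 7 → 5  (order 4)
  2: 2 → 8 → 6 → 5  (order 4)
  6: 6 → 8 → 2 → 5  (order 4)
  4: 4 → 8 → 3 → 5  (order 4)
  8: 8 → 5  (order 2)
Elements of order 4: {2, 3, 4, 6, 7, 9}.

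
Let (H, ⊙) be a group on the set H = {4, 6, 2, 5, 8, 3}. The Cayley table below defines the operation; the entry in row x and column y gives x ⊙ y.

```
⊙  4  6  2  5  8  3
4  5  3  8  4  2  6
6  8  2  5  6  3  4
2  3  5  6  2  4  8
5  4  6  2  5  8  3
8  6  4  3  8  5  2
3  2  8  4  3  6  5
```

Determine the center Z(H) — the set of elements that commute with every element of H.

An element z is central iff its row equals its column in the table.
For 6: 6 ⊙ 4 = 8 ≠ 3 = 4 ⊙ 6, so 6 ∉ Z.
Checking each element this way leaves Z(H) = {5}.

{5}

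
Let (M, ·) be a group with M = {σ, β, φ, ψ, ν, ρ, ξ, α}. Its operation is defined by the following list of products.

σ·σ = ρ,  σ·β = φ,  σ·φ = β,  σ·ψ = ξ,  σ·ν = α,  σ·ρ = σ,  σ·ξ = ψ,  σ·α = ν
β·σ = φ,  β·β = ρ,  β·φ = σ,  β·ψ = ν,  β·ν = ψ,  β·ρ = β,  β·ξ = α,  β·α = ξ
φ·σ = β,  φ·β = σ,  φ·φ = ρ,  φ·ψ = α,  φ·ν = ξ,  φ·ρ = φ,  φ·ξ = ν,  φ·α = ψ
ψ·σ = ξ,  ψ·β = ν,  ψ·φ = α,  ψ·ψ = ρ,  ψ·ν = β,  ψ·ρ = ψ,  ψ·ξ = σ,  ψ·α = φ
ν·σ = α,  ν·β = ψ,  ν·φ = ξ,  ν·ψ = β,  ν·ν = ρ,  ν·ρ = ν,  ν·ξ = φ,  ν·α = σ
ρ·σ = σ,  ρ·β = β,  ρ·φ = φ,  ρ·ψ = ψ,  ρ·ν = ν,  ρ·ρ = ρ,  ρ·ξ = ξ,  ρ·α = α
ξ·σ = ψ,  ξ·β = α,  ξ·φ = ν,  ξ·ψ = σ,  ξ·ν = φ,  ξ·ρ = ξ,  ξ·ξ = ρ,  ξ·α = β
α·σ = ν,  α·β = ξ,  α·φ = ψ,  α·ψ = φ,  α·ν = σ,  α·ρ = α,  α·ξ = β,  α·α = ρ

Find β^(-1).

First locate the identity: row ρ matches the header, so ρ is the identity.
Scan row β for ρ: β·β = ρ. Hence β^(-1) = β.
(Structurally, M here is isomorphic to the elementary abelian group (Z_2)^3.)

β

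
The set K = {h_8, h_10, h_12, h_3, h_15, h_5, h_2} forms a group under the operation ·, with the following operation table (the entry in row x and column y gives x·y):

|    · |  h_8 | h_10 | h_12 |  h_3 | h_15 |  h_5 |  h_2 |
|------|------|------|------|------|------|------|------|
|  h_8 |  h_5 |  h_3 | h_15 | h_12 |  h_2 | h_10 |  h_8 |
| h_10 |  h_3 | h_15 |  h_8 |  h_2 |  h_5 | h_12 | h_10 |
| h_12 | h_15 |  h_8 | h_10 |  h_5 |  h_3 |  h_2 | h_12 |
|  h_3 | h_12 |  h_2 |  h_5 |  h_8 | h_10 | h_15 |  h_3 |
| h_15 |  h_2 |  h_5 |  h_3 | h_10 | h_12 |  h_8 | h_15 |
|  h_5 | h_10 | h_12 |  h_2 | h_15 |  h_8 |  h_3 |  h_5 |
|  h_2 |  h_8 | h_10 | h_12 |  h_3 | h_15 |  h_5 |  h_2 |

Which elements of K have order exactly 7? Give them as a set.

{h_10, h_12, h_15, h_3, h_5, h_8}

Identity is h_2. Compute the order of each non-identity element by repeated multiplication:
  h_8: h_8 → h_5 → h_10 → h_3 → h_12 → h_15 → h_2  (order 7)
  h_10: h_10 → h_15 → h_5 → h_12 → h_8 → h_3 → h_2  (order 7)
  h_12: h_12 → h_10 → h_8 → h_15 → h_3 → h_5 → h_2  (order 7)
  h_3: h_3 → h_8 → h_12 → h_5 → h_15 → h_10 → h_2  (order 7)
  h_15: h_15 → h_12 → h_3 → h_10 → h_5 → h_8 → h_2  (order 7)
  h_5: h_5 → h_3 → h_15 → h_8 → h_10 → h_12 → h_2  (order 7)
Elements of order 7: {h_10, h_12, h_15, h_3, h_5, h_8}.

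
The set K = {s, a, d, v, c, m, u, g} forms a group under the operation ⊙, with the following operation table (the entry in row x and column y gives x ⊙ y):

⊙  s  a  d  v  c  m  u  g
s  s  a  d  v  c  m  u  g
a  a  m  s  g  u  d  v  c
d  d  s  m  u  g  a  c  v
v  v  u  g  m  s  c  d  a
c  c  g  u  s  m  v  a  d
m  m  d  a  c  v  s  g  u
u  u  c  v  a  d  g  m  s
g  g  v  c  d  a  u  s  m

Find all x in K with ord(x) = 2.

{m}

Identity is s. Compute the order of each non-identity element by repeated multiplication:
  a: a → m → d → s  (order 4)
  d: d → m → a → s  (order 4)
  v: v → m → c → s  (order 4)
  c: c → m → v → s  (order 4)
  m: m → s  (order 2)
  u: u → m → g → s  (order 4)
  g: g → m → u → s  (order 4)
Elements of order 2: {m}.
(Structurally, K here is isomorphic to the quaternion group Q_8.)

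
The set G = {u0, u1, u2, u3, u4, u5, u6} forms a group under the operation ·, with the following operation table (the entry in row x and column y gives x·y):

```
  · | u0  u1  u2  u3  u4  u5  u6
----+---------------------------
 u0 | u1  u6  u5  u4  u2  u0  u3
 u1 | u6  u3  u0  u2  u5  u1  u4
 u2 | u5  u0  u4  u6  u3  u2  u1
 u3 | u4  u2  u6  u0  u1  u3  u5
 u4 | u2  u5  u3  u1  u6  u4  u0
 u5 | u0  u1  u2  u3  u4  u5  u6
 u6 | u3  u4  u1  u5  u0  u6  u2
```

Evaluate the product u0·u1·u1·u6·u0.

u0·u1 = u6
u6·u1 = u4
u4·u6 = u0
u0·u0 = u1

u1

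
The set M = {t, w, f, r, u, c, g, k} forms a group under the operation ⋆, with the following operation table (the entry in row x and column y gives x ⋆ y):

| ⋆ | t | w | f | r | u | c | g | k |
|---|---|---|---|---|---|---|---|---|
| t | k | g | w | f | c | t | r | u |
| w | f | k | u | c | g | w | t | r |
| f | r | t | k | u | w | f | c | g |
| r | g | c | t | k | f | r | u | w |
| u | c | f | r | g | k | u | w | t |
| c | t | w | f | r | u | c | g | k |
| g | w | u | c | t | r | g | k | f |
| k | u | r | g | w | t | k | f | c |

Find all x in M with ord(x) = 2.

Identity is c. Compute the order of each non-identity element by repeated multiplication:
  t: t → k → u → c  (order 4)
  w: w → k → r → c  (order 4)
  f: f → k → g → c  (order 4)
  r: r → k → w → c  (order 4)
  u: u → k → t → c  (order 4)
  g: g → k → f → c  (order 4)
  k: k → c  (order 2)
Elements of order 2: {k}.
(Structurally, M here is isomorphic to the quaternion group Q_8.)

{k}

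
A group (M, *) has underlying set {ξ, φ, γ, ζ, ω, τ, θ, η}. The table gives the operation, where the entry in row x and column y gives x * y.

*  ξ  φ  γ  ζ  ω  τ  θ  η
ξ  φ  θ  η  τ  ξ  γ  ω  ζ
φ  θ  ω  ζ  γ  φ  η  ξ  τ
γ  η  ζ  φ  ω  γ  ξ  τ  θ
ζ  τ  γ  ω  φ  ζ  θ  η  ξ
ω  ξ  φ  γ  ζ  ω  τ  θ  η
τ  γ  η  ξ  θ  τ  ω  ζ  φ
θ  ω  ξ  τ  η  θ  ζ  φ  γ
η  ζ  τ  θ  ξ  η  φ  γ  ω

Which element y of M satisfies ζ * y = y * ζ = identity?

First locate the identity: row ω matches the header, so ω is the identity.
Scan row ζ for ω: ζ * γ = ω. Hence ζ^(-1) = γ.

γ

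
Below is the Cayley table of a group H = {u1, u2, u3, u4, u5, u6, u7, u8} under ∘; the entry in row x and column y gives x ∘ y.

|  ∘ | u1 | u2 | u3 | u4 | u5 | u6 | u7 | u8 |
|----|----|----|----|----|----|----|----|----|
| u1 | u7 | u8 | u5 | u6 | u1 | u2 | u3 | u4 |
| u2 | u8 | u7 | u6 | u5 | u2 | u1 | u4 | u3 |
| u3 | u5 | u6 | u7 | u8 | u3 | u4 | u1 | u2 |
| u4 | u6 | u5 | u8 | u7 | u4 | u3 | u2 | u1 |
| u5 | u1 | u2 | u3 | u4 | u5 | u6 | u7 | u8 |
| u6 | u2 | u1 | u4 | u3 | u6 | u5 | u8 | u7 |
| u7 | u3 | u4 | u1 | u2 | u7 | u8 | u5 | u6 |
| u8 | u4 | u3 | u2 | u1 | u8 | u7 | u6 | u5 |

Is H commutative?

Yes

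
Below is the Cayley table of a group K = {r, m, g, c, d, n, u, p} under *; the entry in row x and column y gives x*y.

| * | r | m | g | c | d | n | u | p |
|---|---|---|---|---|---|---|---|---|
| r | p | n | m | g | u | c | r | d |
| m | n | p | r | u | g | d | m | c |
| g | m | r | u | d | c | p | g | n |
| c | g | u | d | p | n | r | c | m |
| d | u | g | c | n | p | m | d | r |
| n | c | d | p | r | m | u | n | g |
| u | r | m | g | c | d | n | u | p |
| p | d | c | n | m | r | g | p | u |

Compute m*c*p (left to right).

m*c = u
u*p = p

p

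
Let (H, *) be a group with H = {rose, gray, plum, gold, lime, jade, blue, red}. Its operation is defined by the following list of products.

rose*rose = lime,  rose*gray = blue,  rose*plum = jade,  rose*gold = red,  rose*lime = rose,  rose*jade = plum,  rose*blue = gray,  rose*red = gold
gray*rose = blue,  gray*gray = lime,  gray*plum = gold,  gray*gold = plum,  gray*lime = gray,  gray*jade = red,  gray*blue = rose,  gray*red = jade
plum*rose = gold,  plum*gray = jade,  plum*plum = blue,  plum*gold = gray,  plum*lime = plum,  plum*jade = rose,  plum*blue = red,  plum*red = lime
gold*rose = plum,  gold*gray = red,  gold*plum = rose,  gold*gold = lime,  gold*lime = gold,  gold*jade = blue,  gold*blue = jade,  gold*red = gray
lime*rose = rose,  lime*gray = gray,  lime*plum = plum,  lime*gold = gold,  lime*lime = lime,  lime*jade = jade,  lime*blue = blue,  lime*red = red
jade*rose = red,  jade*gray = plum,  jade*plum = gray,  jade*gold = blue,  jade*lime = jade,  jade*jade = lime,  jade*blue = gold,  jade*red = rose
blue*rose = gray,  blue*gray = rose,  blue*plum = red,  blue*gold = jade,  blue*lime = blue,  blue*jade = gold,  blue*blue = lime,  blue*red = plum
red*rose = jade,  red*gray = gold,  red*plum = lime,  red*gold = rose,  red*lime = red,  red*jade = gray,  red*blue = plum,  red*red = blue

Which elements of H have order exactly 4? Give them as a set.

{plum, red}

Identity is lime. Compute the order of each non-identity element by repeated multiplication:
  rose: rose → lime  (order 2)
  gray: gray → lime  (order 2)
  plum: plum → blue → red → lime  (order 4)
  gold: gold → lime  (order 2)
  jade: jade → lime  (order 2)
  blue: blue → lime  (order 2)
  red: red → blue → plum → lime  (order 4)
Elements of order 4: {plum, red}.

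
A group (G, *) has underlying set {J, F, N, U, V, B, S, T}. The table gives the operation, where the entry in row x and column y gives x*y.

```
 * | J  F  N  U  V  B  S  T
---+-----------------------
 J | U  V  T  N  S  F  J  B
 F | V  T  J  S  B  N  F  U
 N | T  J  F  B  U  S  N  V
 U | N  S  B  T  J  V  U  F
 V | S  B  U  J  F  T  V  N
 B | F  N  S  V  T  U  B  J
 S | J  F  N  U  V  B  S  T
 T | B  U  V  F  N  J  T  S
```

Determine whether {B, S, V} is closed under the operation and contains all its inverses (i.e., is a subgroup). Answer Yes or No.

B*B = U, which is not in {B, S, V}.
The subset is not closed under *, so it is not a subgroup.

No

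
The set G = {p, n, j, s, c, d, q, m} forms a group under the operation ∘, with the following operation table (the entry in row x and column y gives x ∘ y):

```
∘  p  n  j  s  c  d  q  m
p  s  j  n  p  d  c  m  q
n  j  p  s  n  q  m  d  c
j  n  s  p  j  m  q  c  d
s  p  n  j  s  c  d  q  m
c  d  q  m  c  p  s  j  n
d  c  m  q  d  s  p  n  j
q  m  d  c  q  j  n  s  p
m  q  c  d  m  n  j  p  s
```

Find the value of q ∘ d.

n

Read row q, column d: q ∘ d = n.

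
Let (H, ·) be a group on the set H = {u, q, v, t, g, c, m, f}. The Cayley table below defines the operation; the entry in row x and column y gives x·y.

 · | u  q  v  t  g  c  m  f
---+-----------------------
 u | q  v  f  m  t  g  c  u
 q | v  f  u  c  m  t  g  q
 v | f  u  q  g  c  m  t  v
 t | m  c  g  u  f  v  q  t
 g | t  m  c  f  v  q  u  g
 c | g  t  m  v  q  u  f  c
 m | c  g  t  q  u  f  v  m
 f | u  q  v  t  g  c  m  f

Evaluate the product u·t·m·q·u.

u·t = m
m·m = v
v·q = u
u·u = q
(Structurally, H here is isomorphic to the cyclic group Z_8.)

q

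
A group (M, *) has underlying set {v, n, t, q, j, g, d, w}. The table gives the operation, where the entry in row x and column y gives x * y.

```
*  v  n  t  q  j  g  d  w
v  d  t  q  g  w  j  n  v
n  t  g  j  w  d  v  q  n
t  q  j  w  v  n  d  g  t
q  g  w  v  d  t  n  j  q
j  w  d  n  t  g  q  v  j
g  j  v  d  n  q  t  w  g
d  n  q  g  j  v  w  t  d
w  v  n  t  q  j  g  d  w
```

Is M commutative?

Yes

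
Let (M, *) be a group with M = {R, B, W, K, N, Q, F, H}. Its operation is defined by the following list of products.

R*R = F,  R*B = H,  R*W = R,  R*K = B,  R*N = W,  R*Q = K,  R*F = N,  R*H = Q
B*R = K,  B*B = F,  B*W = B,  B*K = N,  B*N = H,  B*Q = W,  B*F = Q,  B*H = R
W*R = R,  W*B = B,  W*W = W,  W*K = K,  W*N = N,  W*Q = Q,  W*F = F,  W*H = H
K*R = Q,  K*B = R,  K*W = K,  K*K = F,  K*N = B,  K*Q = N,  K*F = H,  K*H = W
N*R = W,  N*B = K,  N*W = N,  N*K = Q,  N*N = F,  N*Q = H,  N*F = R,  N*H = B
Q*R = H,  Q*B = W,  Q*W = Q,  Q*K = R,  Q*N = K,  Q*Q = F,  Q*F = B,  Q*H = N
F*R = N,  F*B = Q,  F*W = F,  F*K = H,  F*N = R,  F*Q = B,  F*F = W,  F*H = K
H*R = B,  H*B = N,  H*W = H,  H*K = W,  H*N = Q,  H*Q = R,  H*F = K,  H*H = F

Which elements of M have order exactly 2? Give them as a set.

Identity is W. Compute the order of each non-identity element by repeated multiplication:
  R: R → F → N → W  (order 4)
  B: B → F → Q → W  (order 4)
  K: K → F → H → W  (order 4)
  N: N → F → R → W  (order 4)
  Q: Q → F → B → W  (order 4)
  F: F → W  (order 2)
  H: H → F → K → W  (order 4)
Elements of order 2: {F}.

{F}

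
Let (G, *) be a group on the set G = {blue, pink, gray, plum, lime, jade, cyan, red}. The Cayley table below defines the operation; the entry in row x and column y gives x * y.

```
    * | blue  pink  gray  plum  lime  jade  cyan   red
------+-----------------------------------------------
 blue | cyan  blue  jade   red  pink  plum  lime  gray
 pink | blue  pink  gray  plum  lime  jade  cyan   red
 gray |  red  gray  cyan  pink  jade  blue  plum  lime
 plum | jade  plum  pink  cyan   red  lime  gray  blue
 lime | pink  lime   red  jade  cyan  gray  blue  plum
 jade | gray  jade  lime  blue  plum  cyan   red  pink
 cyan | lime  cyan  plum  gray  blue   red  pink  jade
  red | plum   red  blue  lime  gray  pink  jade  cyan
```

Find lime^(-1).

First locate the identity: row pink matches the header, so pink is the identity.
Scan row lime for pink: lime * blue = pink. Hence lime^(-1) = blue.
(Structurally, G here is isomorphic to the quaternion group Q_8.)

blue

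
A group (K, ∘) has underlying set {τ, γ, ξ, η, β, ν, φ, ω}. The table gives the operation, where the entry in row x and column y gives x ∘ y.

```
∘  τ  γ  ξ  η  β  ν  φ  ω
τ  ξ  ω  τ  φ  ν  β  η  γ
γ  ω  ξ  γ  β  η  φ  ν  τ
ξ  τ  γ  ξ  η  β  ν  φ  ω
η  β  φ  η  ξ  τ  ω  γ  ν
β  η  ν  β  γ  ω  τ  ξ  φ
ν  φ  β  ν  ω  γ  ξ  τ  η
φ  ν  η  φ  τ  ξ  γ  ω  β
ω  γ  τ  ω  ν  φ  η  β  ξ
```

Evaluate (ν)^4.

ξ

ν^1 = ν
ν^2 = ν ∘ ν = ξ
ν^3 = ξ ∘ ν = ν
ν^4 = ν ∘ ν = ξ
(Structurally, K here is isomorphic to the dihedral group D_4.)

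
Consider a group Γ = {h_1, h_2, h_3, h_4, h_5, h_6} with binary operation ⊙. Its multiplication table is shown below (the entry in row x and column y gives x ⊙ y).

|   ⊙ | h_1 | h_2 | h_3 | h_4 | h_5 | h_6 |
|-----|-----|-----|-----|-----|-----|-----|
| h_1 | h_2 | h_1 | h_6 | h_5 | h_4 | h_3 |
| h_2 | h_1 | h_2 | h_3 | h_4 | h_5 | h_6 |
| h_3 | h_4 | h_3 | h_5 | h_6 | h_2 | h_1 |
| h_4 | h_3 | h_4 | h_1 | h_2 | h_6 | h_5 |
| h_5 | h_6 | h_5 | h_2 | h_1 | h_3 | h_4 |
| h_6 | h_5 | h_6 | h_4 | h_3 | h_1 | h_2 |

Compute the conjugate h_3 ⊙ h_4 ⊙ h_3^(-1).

h_1

The identity is h_2. In row h_3, the entry h_2 sits in column h_5, so h_3^(-1) = h_5.
h_3 ⊙ h_4 = h_6
h_6 ⊙ h_5 = h_1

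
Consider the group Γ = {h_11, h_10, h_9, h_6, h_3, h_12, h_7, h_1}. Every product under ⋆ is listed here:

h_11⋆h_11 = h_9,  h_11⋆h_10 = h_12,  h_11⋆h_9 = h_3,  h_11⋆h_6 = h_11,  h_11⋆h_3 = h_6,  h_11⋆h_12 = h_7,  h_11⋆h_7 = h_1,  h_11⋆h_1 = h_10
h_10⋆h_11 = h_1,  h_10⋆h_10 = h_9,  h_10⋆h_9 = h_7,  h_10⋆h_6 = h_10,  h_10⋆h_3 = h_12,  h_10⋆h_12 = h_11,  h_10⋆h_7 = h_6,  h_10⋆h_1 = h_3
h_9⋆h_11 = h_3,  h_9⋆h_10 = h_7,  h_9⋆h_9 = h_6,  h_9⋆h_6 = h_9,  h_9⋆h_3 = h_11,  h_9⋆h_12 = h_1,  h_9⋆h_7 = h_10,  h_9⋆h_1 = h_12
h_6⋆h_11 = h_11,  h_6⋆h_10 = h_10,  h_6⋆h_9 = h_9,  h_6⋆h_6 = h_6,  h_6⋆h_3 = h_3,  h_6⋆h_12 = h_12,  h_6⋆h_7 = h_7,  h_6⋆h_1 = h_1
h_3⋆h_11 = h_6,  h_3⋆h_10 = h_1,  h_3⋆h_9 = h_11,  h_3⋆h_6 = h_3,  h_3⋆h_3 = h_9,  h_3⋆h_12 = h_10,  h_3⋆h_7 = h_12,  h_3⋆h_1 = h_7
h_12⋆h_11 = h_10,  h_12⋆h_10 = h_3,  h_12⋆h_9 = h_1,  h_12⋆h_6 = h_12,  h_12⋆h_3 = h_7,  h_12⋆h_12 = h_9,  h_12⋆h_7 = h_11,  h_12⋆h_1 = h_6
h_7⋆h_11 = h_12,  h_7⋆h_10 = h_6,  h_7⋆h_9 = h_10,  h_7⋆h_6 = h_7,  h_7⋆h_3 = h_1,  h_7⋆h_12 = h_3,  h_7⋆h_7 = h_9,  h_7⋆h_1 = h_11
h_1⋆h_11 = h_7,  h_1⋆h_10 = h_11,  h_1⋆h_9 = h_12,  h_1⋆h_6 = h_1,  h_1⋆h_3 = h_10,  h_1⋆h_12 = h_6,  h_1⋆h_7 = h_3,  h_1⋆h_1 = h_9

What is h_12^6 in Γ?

h_9

h_12^1 = h_12
h_12^2 = h_12 ⋆ h_12 = h_9
h_12^3 = h_9 ⋆ h_12 = h_1
h_12^4 = h_1 ⋆ h_12 = h_6
h_12^5 = h_6 ⋆ h_12 = h_12
h_12^6 = h_12 ⋆ h_12 = h_9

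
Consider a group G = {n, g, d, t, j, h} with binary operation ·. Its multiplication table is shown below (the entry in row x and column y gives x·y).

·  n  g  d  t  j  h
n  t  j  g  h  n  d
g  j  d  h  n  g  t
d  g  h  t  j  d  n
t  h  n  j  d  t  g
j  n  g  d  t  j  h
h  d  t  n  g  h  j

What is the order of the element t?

3

The identity element is j (its row matches the header).
t^1 = t
t^2 = t·t = d
t^3 = d·t = j
The first power of t equal to the identity is t^3, so ord(t) = 3.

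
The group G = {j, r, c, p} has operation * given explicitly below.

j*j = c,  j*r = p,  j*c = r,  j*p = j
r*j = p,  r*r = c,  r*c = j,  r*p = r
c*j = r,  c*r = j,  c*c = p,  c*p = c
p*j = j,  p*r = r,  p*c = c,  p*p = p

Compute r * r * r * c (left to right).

r

r * r = c
c * r = j
j * c = r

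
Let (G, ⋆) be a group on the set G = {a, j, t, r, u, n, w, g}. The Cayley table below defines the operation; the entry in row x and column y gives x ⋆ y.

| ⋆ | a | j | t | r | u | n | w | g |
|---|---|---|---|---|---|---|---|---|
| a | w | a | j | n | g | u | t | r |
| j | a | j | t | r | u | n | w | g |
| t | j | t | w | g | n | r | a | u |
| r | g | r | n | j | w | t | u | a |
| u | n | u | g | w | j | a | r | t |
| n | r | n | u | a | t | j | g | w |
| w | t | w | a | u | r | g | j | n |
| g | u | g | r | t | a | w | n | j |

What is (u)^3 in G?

u^1 = u
u^2 = u ⋆ u = j
u^3 = j ⋆ u = u

u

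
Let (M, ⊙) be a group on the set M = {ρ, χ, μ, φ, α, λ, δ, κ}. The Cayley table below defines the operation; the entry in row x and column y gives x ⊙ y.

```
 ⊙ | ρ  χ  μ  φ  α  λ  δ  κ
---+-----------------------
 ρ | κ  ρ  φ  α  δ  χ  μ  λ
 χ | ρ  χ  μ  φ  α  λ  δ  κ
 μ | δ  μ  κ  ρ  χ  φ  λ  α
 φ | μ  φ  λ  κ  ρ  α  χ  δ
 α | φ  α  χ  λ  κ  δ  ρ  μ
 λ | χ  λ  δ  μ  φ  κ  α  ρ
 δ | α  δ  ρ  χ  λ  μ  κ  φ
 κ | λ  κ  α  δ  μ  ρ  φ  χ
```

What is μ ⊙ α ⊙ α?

α

μ ⊙ α = χ
χ ⊙ α = α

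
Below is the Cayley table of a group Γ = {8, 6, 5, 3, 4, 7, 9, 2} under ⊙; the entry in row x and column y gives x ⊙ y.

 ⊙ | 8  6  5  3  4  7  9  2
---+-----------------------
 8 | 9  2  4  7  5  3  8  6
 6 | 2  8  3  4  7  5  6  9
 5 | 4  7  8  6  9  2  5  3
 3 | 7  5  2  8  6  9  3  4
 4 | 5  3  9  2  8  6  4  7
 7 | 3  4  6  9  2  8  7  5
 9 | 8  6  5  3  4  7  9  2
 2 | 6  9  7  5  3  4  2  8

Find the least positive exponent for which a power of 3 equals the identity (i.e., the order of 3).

The identity element is 9 (its row matches the header).
3^1 = 3
3^2 = 3 ⊙ 3 = 8
3^3 = 8 ⊙ 3 = 7
3^4 = 7 ⊙ 3 = 9
The first power of 3 equal to the identity is 3^4, so ord(3) = 4.

4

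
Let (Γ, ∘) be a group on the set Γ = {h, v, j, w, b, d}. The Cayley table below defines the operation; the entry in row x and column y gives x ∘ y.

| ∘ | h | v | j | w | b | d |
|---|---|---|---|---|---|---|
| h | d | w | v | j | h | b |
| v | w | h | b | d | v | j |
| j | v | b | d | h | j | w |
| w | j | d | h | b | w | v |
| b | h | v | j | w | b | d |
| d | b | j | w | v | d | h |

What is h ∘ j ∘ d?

j

h ∘ j = v
v ∘ d = j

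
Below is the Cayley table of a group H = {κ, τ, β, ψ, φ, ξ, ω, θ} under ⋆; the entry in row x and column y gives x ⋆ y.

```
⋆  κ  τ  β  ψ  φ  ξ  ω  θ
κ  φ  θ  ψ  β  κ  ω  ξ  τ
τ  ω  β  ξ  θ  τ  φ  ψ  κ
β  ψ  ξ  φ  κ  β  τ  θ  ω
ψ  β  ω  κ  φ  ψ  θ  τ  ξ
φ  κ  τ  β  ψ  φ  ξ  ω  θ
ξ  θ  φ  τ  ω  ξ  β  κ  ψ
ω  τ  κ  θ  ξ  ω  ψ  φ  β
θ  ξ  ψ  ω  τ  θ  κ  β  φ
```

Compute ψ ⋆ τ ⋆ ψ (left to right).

ξ

ψ ⋆ τ = ω
ω ⋆ ψ = ξ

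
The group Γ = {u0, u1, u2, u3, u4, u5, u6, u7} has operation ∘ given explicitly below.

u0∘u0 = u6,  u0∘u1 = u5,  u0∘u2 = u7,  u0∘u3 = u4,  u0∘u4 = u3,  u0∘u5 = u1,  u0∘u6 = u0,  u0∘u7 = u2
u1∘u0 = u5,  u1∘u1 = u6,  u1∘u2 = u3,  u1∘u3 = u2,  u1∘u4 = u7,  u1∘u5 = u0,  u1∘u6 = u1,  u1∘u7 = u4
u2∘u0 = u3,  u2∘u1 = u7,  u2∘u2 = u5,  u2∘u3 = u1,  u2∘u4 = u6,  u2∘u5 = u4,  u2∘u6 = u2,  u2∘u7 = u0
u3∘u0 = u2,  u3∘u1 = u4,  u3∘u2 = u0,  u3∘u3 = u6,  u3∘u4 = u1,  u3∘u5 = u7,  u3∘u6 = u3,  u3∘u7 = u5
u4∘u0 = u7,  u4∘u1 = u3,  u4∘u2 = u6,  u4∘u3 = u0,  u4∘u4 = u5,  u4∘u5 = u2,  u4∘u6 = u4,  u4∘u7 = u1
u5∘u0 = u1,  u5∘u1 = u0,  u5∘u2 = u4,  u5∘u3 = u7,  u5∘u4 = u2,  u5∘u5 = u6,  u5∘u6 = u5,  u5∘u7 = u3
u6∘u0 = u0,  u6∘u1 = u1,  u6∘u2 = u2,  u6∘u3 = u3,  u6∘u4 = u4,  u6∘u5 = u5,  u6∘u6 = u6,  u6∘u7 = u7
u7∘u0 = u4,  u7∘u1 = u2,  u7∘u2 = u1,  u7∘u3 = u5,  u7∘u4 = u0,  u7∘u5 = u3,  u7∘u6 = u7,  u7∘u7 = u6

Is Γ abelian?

u4 ∘ u1 = u3 but u1 ∘ u4 = u7.
Since u4 and u1 do not commute, Γ is not abelian.

No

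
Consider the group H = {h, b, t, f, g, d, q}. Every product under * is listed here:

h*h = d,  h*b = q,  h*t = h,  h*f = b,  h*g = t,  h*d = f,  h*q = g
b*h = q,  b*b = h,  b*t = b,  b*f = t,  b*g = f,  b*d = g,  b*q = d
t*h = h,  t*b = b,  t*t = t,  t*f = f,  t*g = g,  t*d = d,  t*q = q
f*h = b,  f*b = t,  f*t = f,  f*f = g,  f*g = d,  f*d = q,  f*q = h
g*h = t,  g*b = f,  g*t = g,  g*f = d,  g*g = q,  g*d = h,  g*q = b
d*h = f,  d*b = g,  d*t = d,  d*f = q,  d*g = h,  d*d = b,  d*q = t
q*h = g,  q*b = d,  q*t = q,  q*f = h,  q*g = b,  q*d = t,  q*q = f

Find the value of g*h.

Read row g, column h: g*h = t.

t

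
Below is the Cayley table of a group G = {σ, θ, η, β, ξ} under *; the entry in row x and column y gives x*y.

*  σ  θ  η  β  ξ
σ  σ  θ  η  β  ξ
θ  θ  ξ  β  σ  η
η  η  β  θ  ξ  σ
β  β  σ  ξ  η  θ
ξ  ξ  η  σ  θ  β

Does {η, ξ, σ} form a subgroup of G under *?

No

η*η = θ, which is not in {η, ξ, σ}.
The subset is not closed under *, so it is not a subgroup.
(Structurally, G here is isomorphic to the cyclic group Z_5.)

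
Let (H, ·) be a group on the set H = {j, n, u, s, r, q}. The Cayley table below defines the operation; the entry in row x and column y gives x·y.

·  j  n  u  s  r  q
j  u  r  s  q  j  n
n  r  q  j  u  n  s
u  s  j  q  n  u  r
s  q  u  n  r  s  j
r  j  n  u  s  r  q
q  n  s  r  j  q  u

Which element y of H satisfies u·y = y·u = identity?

First locate the identity: row r matches the header, so r is the identity.
Scan row u for r: u·q = r. Hence u^(-1) = q.

q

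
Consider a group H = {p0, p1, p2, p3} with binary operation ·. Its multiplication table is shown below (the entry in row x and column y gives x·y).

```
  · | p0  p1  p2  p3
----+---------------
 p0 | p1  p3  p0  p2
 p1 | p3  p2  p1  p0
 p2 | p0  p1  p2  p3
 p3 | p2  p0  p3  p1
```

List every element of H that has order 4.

Identity is p2. Compute the order of each non-identity element by repeated multiplication:
  p0: p0 → p1 → p3 → p2  (order 4)
  p1: p1 → p2  (order 2)
  p3: p3 → p1 → p0 → p2  (order 4)
Elements of order 4: {p0, p3}.

{p0, p3}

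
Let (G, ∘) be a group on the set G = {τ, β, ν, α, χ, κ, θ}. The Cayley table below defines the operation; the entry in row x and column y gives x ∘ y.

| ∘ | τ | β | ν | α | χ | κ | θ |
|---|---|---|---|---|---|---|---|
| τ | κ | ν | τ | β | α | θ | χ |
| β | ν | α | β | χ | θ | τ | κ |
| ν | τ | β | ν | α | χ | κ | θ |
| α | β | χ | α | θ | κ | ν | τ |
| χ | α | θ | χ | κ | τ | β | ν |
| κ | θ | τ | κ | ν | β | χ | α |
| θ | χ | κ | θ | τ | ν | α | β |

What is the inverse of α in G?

κ

First locate the identity: row ν matches the header, so ν is the identity.
Scan row α for ν: α ∘ κ = ν. Hence α^(-1) = κ.
(Structurally, G here is isomorphic to the cyclic group Z_7.)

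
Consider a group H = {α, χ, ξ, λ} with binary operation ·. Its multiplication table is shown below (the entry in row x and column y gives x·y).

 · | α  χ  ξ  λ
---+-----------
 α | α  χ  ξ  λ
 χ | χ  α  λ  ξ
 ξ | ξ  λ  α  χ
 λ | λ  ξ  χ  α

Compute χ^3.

χ

χ^1 = χ
χ^2 = χ·χ = α
χ^3 = α·χ = χ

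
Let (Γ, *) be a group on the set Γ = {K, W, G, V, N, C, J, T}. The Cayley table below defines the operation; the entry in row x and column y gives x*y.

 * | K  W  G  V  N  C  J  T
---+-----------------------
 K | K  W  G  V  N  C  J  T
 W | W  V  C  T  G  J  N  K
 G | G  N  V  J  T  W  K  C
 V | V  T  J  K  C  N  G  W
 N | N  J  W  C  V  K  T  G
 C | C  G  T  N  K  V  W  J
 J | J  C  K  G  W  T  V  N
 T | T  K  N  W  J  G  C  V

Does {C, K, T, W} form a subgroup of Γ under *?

No

T*T = V, which is not in {C, K, T, W}.
The subset is not closed under *, so it is not a subgroup.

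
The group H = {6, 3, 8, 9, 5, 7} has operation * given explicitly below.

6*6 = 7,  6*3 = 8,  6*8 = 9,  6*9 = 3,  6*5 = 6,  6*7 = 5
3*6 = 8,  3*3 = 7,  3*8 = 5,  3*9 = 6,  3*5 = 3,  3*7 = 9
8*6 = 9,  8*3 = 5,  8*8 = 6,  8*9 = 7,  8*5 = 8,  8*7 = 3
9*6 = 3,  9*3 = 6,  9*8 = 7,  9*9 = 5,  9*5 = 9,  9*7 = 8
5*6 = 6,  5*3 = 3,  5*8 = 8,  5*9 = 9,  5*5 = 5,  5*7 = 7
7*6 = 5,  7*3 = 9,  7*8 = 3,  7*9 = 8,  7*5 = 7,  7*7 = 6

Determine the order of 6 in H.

The identity element is 5 (its row matches the header).
6^1 = 6
6^2 = 6 * 6 = 7
6^3 = 7 * 6 = 5
The first power of 6 equal to the identity is 6^3, so ord(6) = 3.
(Structurally, H here is isomorphic to the cyclic group Z_6.)

3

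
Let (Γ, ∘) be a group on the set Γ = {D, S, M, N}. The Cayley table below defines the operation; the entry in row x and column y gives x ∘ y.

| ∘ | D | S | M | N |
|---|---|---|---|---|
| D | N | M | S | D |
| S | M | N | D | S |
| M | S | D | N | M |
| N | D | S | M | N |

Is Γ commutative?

Check whether the table is symmetric across its main diagonal.
Every entry (row x, col y) equals the entry (row y, col x), so Γ is abelian.

Yes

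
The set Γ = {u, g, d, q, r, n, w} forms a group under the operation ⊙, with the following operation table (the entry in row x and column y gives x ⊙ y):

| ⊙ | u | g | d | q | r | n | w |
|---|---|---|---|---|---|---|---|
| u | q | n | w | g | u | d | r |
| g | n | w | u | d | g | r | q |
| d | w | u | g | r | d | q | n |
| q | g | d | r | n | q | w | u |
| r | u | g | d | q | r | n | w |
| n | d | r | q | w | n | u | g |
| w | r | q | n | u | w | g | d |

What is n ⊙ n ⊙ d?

n ⊙ n = u
u ⊙ d = w

w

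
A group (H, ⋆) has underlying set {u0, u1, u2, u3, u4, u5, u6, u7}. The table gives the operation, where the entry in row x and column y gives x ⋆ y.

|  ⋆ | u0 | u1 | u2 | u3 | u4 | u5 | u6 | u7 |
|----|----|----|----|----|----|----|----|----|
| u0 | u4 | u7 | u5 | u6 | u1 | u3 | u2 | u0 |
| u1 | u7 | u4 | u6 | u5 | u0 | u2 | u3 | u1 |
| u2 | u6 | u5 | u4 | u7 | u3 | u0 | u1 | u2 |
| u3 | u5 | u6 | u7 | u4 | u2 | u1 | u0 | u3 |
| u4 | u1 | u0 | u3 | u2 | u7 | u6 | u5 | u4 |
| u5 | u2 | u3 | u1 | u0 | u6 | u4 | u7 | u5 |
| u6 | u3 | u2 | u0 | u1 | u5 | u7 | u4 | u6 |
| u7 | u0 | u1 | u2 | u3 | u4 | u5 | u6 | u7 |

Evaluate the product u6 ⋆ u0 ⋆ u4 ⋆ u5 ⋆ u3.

u6 ⋆ u0 = u3
u3 ⋆ u4 = u2
u2 ⋆ u5 = u0
u0 ⋆ u3 = u6

u6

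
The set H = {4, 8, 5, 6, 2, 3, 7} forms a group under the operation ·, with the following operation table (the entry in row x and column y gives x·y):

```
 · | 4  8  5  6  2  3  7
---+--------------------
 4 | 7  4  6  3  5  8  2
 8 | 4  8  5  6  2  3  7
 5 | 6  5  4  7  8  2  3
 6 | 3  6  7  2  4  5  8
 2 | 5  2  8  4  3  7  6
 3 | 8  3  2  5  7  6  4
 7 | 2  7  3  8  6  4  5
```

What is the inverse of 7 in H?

First locate the identity: row 8 matches the header, so 8 is the identity.
Scan row 7 for 8: 7·6 = 8. Hence 7^(-1) = 6.

6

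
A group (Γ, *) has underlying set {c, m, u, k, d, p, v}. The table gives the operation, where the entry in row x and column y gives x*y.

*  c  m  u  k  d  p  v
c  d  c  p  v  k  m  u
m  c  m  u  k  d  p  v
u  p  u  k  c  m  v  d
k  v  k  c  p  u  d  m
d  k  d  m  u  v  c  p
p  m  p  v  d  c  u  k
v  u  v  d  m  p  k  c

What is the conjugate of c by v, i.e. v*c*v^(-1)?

The identity is m. In row v, the entry m sits in column k, so v^(-1) = k.
v*c = u
u*k = c

c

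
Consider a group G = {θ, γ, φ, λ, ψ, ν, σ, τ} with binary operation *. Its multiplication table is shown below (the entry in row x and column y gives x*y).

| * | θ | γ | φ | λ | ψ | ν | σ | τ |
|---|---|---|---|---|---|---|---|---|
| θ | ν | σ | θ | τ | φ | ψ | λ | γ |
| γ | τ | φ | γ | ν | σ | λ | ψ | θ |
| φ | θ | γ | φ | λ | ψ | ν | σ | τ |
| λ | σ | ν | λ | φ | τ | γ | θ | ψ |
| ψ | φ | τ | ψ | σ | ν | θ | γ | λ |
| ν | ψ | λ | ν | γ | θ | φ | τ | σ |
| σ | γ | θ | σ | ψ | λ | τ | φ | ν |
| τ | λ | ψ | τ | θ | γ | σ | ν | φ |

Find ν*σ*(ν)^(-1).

The identity is φ. In row ν, the entry φ sits in column ν, so ν^(-1) = ν.
ν*σ = τ
τ*ν = σ

σ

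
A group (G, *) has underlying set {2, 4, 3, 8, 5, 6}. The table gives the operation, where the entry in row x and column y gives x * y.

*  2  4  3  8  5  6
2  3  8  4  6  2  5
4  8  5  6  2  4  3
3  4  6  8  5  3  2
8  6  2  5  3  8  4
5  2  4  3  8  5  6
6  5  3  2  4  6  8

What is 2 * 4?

8

Read row 2, column 4: 2 * 4 = 8.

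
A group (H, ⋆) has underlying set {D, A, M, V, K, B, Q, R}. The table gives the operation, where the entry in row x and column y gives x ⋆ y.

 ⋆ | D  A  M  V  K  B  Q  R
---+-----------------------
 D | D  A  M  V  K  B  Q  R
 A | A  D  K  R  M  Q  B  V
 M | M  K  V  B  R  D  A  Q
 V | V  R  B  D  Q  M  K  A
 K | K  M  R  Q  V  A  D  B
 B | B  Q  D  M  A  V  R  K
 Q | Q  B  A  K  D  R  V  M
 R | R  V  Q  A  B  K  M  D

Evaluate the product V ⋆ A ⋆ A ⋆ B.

M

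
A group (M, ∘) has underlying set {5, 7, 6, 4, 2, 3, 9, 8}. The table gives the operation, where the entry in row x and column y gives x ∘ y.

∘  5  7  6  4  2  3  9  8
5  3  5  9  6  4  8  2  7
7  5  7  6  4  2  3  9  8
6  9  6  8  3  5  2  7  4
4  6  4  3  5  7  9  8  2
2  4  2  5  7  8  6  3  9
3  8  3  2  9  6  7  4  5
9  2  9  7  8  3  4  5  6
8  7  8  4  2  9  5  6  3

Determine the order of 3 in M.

2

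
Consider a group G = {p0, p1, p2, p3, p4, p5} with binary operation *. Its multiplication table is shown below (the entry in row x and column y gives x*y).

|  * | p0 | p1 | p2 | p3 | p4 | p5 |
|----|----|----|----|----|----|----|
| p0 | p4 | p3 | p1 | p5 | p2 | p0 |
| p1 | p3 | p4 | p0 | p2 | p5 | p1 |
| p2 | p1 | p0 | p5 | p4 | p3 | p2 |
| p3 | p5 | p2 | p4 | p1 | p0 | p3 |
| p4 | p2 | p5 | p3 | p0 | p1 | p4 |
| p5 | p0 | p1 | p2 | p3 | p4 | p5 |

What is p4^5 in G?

p4^1 = p4
p4^2 = p4*p4 = p1
p4^3 = p1*p4 = p5
p4^4 = p5*p4 = p4
p4^5 = p4*p4 = p1

p1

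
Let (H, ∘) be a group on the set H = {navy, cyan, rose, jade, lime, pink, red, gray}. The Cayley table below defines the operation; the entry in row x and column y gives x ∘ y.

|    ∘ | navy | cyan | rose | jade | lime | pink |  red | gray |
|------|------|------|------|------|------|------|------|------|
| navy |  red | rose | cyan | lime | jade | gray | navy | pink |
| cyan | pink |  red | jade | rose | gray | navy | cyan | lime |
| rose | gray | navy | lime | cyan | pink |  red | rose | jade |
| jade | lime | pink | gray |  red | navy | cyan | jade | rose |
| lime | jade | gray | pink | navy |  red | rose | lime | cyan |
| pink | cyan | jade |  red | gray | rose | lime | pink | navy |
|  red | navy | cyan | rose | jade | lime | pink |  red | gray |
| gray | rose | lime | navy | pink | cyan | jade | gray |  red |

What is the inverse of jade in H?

jade

First locate the identity: row red matches the header, so red is the identity.
Scan row jade for red: jade ∘ jade = red. Hence jade^(-1) = jade.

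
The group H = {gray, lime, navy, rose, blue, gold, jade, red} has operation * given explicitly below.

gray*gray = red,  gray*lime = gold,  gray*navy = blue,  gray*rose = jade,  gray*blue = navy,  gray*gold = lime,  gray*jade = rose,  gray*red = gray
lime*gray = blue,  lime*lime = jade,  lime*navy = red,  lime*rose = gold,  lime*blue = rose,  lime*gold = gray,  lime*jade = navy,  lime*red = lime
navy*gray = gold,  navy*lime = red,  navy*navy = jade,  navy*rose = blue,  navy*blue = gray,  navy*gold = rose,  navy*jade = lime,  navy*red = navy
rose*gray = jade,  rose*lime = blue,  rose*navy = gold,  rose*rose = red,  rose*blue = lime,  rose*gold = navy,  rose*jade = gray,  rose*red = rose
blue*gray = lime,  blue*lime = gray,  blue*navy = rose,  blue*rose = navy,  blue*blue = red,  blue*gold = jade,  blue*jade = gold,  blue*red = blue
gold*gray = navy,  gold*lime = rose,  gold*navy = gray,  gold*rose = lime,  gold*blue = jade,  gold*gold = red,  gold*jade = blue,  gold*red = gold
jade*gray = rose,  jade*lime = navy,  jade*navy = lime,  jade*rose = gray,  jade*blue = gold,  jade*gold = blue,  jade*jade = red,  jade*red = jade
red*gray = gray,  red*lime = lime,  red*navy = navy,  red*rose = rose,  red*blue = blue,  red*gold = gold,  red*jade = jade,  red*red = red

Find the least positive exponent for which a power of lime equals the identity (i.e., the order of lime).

4

The identity element is red (its row matches the header).
lime^1 = lime
lime^2 = lime*lime = jade
lime^3 = jade*lime = navy
lime^4 = navy*lime = red
The first power of lime equal to the identity is lime^4, so ord(lime) = 4.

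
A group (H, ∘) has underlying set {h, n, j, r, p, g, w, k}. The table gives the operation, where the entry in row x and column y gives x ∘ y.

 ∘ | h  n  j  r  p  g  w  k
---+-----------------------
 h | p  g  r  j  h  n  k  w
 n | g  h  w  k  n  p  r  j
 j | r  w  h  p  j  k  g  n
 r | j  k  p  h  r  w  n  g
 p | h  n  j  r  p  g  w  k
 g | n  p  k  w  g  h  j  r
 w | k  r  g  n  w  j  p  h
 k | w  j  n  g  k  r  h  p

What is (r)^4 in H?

r^1 = r
r^2 = r ∘ r = h
r^3 = h ∘ r = j
r^4 = j ∘ r = p

p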